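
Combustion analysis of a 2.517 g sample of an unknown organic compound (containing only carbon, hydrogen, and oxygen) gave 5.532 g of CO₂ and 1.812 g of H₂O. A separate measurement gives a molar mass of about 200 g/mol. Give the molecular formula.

mol C = 5.532 g CO₂ ÷ 44.009 g/mol = 0.12570 mol
mol H = 2 × 1.812 g H₂O ÷ 18.015 g/mol = 0.20117 mol
mass O = 2.517 − (1.5098 + 0.20278) = 0.80442 g → mol O = 0.80442 ÷ 15.999 = 0.050280 mol
Divide by the smallest (0.050280 mol): C 2.500, H 4.001, O 1.000
Multiplying each by 2 gives whole numbers: C 5.00, H 8.00, O 2.00
Empirical formula: C5H8O2
Empirical-formula mass = 100.12 g/mol; 200 ÷ 100.12 ≈ 2, so the molecular formula is C10H16O4.

C10H16O4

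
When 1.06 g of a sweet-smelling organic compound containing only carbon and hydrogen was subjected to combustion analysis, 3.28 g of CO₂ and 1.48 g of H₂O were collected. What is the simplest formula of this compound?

C5H11

mol C = 3.28 g CO₂ ÷ 44.009 g/mol = 0.07453 mol
mol H = 2 × 1.48 g H₂O ÷ 18.015 g/mol = 0.1643 mol
Divide by the smallest (0.07453 mol): C 1.000, H 2.205
Multiplying each by 5 gives whole numbers: C 5.00, H 11.02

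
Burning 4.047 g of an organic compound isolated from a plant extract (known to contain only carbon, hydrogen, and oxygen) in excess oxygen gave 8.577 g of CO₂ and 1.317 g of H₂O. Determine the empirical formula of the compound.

C4H3O2

mol C = 8.577 g CO₂ ÷ 44.009 g/mol = 0.19489 mol
mol H = 2 × 1.317 g H₂O ÷ 18.015 g/mol = 0.14621 mol
mass O = 4.047 − (2.3408 + 0.14738) = 1.5588 g → mol O = 1.5588 ÷ 15.999 = 0.097429 mol
Divide by the smallest (0.097429 mol): C 2.000, H 1.501, O 1.000
Multiplying each by 2 gives whole numbers: C 4.00, H 3.00, O 2.00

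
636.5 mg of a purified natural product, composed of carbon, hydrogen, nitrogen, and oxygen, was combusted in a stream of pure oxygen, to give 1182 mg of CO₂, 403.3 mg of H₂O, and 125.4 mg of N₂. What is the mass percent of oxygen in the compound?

22.53%

mol C = 1.182 g CO₂ ÷ 44.009 g/mol = 0.026858 mol
mol H = 2 × 0.4033 g H₂O ÷ 18.015 g/mol = 0.044774 mol
mol N = 2 × 0.1254 g N₂ ÷ 28.014 g/mol = 0.0089527 mol
mass O = 0.6365 − (0.32259 + 0.045132 + 0.12540) = 0.14337 g → mol O = 0.14337 ÷ 15.999 = 0.0089615 mol
mass % O = 0.14337 g ÷ 0.6365 g × 100%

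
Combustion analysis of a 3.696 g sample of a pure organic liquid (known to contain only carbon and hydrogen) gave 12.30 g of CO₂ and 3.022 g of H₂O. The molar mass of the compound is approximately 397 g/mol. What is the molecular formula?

C30H36

mol C = 12.30 g CO₂ ÷ 44.009 g/mol = 0.27949 mol
mol H = 2 × 3.022 g H₂O ÷ 18.015 g/mol = 0.33550 mol
Divide by the smallest (0.27949 mol): C 1.000, H 1.200
Multiplying each by 5 gives whole numbers: C 5.00, H 6.00
Empirical formula: C5H6
Empirical-formula mass = 66.10 g/mol; 397 ÷ 66.10 ≈ 6, so the molecular formula is C30H36.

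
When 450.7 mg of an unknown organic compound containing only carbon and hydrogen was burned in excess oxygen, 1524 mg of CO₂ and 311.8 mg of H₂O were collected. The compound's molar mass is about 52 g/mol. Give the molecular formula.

mol C = 1.524 g CO₂ ÷ 44.009 g/mol = 0.034629 mol
mol H = 2 × 0.3118 g H₂O ÷ 18.015 g/mol = 0.034616 mol
Divide by the smallest (0.034616 mol): C 1.000, H 1.000
Empirical formula: CH
Empirical-formula mass = 13.02 g/mol; 52 ÷ 13.02 ≈ 4, so the molecular formula is C4H4.

C4H4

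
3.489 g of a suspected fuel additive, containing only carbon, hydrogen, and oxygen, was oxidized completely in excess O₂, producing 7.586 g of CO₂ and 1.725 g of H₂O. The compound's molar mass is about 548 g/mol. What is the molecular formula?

C27H30O12

mol C = 7.586 g CO₂ ÷ 44.009 g/mol = 0.17237 mol
mol H = 2 × 1.725 g H₂O ÷ 18.015 g/mol = 0.19151 mol
mass O = 3.489 − (2.0704 + 0.19304) = 1.2256 g → mol O = 1.2256 ÷ 15.999 = 0.076603 mol
Divide by the smallest (0.076603 mol): C 2.250, H 2.500, O 1.000
Multiplying each by 4 gives whole numbers: C 9.00, H 10.00, O 4.00
Empirical formula: C9H10O4
Empirical-formula mass = 182.17 g/mol; 548 ÷ 182.17 ≈ 3, so the molecular formula is C27H30O12.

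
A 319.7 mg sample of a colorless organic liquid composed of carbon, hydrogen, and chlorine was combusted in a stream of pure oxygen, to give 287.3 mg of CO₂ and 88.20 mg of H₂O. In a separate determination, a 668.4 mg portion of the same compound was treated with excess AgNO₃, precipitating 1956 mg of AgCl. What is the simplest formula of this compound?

C2H3Cl2

mol C = 0.2873 g CO₂ ÷ 44.009 g/mol = 0.0065282 mol
mol H = 2 × 0.08820 g H₂O ÷ 18.015 g/mol = 0.0097918 mol
From the AgCl data: mol Cl per gram of compound = (1.956 ÷ 143.318) ÷ 0.6684 = 0.020419 mol/g, so in the 0.3197 g combustion sample mol Cl = 0.0065279 mol
Divide by the smallest (0.0065279 mol): C 1.000, H 1.500, Cl 1.000
Multiplying each by 2 gives whole numbers: C 2.00, H 3.00, Cl 2.00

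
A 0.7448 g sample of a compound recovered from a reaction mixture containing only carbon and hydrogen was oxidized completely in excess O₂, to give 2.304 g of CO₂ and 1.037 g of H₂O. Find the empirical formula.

C5H11

mol C = 2.304 g CO₂ ÷ 44.009 g/mol = 0.052353 mol
mol H = 2 × 1.037 g H₂O ÷ 18.015 g/mol = 0.11513 mol
Divide by the smallest (0.052353 mol): C 1.000, H 2.199
Multiplying each by 5 gives whole numbers: C 5.00, H 11.00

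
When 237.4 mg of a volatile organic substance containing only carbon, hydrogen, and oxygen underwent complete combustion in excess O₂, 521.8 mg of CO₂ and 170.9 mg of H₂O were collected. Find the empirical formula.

mol C = 0.5218 g CO₂ ÷ 44.009 g/mol = 0.011857 mol
mol H = 2 × 0.1709 g H₂O ÷ 18.015 g/mol = 0.018973 mol
mass O = 0.2374 − (0.14241 + 0.019125) = 0.075865 g → mol O = 0.075865 ÷ 15.999 = 0.0047418 mol
Divide by the smallest (0.0047418 mol): C 2.500, H 4.001, O 1.000
Multiplying each by 2 gives whole numbers: C 5.00, H 8.00, O 2.00

C5H8O2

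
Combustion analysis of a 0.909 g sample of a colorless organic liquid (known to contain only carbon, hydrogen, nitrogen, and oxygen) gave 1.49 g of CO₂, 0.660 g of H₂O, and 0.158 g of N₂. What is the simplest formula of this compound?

mol C = 1.49 g CO₂ ÷ 44.009 g/mol = 0.03386 mol
mol H = 2 × 0.660 g H₂O ÷ 18.015 g/mol = 0.07327 mol
mol N = 2 × 0.158 g N₂ ÷ 28.014 g/mol = 0.01128 mol
mass O = 0.909 − (0.4067 + 0.07386 + 0.1580) = 0.2705 g → mol O = 0.2705 ÷ 15.999 = 0.01691 mol
Divide by the smallest (0.01128 mol): C 3.001, H 6.496, N 1.000, O 1.499
Multiplying each by 2 gives whole numbers: C 6.00, H 12.99, N 2.00, O 3.00

C6H13N2O3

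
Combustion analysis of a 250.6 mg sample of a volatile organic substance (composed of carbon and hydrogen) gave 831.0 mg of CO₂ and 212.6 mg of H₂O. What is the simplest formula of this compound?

mol C = 0.8310 g CO₂ ÷ 44.009 g/mol = 0.018883 mol
mol H = 2 × 0.2126 g H₂O ÷ 18.015 g/mol = 0.023603 mol
Divide by the smallest (0.018883 mol): C 1.000, H 1.250
Multiplying each by 4 gives whole numbers: C 4.00, H 5.00

C4H5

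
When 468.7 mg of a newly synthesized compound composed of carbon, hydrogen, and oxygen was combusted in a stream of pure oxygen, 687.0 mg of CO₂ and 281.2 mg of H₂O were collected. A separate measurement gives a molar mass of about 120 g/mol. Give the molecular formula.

mol C = 0.6870 g CO₂ ÷ 44.009 g/mol = 0.015610 mol
mol H = 2 × 0.2812 g H₂O ÷ 18.015 g/mol = 0.031218 mol
mass O = 0.4687 − (0.18750 + 0.031468) = 0.24973 g → mol O = 0.24973 ÷ 15.999 = 0.015609 mol
Divide by the smallest (0.015609 mol): C 1.000, H 2.000, O 1.000
Empirical formula: CH2O
Empirical-formula mass = 30.03 g/mol; 120 ÷ 30.03 ≈ 4, so the molecular formula is C4H8O4.

C4H8O4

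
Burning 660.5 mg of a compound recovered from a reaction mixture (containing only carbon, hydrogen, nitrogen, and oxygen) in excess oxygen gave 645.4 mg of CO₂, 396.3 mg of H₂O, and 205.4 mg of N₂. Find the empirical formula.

CH3NO

mol C = 0.6454 g CO₂ ÷ 44.009 g/mol = 0.014665 mol
mol H = 2 × 0.3963 g H₂O ÷ 18.015 g/mol = 0.043997 mol
mol N = 2 × 0.2054 g N₂ ÷ 28.014 g/mol = 0.014664 mol
mass O = 0.6605 − (0.17614 + 0.044349 + 0.20540) = 0.23461 g → mol O = 0.23461 ÷ 15.999 = 0.014664 mol
Divide by the smallest (0.014664 mol): C 1.000, H 3.000, N 1.000, O 1.000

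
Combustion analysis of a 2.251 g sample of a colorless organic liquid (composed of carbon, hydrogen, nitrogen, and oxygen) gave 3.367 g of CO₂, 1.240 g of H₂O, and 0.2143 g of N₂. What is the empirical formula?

C5H9NO4

mol C = 3.367 g CO₂ ÷ 44.009 g/mol = 0.076507 mol
mol H = 2 × 1.240 g H₂O ÷ 18.015 g/mol = 0.13766 mol
mol N = 2 × 0.2143 g N₂ ÷ 28.014 g/mol = 0.015299 mol
mass O = 2.251 − (0.91893 + 0.13876 + 0.21430) = 0.97901 g → mol O = 0.97901 ÷ 15.999 = 0.061192 mol
Divide by the smallest (0.015299 mol): C 5.001, H 8.998, N 1.000, O 4.000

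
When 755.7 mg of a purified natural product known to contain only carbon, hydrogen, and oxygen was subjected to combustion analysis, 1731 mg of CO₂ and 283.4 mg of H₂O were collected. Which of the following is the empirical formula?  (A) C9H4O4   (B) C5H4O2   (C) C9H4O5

(B) C5H4O2

mol C = 1.731 g CO₂ ÷ 44.009 g/mol = 0.039333 mol
mol H = 2 × 0.2834 g H₂O ÷ 18.015 g/mol = 0.031463 mol
mass O = 0.7557 − (0.47243 + 0.031714) = 0.25156 g → mol O = 0.25156 ÷ 15.999 = 0.015723 mol
Divide by the smallest (0.015723 mol): C 2.502, H 2.001, O 1.000
Multiplying each by 2 gives whole numbers: C 5.00, H 4.00, O 2.00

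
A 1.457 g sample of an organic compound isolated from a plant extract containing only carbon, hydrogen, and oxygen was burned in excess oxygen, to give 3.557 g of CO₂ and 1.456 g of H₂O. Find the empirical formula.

C4H8O

mol C = 3.557 g CO₂ ÷ 44.009 g/mol = 0.080824 mol
mol H = 2 × 1.456 g H₂O ÷ 18.015 g/mol = 0.16164 mol
mass O = 1.457 − (0.97078 + 0.16294) = 0.32328 g → mol O = 0.32328 ÷ 15.999 = 0.020206 mol
Divide by the smallest (0.020206 mol): C 4.000, H 8.000, O 1.000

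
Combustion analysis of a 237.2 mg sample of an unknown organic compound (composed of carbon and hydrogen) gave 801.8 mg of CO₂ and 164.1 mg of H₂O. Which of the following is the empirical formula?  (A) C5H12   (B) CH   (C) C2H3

(B) CH

mol C = 0.8018 g CO₂ ÷ 44.009 g/mol = 0.018219 mol
mol H = 2 × 0.1641 g H₂O ÷ 18.015 g/mol = 0.018218 mol
Divide by the smallest (0.018218 mol): C 1.000, H 1.000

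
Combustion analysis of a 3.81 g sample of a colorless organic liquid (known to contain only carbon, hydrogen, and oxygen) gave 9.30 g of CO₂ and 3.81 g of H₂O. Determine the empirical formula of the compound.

C4H8O

mol C = 9.30 g CO₂ ÷ 44.009 g/mol = 0.2113 mol
mol H = 2 × 3.81 g H₂O ÷ 18.015 g/mol = 0.4230 mol
mass O = 3.81 − (2.538 + 0.4264) = 0.8455 g → mol O = 0.8455 ÷ 15.999 = 0.05284 mol
Divide by the smallest (0.05284 mol): C 3.999, H 8.004, O 1.000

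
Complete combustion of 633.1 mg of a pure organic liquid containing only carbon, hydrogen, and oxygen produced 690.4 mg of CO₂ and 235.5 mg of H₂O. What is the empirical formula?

mol C = 0.6904 g CO₂ ÷ 44.009 g/mol = 0.015688 mol
mol H = 2 × 0.2355 g H₂O ÷ 18.015 g/mol = 0.026145 mol
mass O = 0.6331 − (0.18842 + 0.026354) = 0.41832 g → mol O = 0.41832 ÷ 15.999 = 0.026147 mol
Divide by the smallest (0.015688 mol): C 1.000, H 1.667, O 1.667
Multiplying each by 3 gives whole numbers: C 3.00, H 5.00, O 5.00

C3H5O5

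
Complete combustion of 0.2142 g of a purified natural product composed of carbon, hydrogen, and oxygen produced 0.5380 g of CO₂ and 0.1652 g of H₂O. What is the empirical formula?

C4H6O

mol C = 0.5380 g CO₂ ÷ 44.009 g/mol = 0.012225 mol
mol H = 2 × 0.1652 g H₂O ÷ 18.015 g/mol = 0.018340 mol
mass O = 0.2142 − (0.14683 + 0.018487) = 0.048881 g → mol O = 0.048881 ÷ 15.999 = 0.0030553 mol
Divide by the smallest (0.0030553 mol): C 4.001, H 6.003, O 1.000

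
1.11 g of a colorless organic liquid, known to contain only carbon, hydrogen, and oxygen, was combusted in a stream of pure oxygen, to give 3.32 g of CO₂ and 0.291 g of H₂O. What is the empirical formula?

C7H3O

mol C = 3.32 g CO₂ ÷ 44.009 g/mol = 0.07544 mol
mol H = 2 × 0.291 g H₂O ÷ 18.015 g/mol = 0.03231 mol
mass O = 1.11 − (0.9061 + 0.03256) = 0.1713 g → mol O = 0.1713 ÷ 15.999 = 0.01071 mol
Divide by the smallest (0.01071 mol): C 7.044, H 3.017, O 1.000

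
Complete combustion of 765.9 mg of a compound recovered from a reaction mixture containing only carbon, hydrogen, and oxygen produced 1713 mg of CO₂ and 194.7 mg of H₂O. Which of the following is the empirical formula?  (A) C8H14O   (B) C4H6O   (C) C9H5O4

mol C = 1.713 g CO₂ ÷ 44.009 g/mol = 0.038924 mol
mol H = 2 × 0.1947 g H₂O ÷ 18.015 g/mol = 0.021615 mol
mass O = 0.7659 − (0.46751 + 0.021788) = 0.27660 g → mol O = 0.27660 ÷ 15.999 = 0.017288 mol
Divide by the smallest (0.017288 mol): C 2.251, H 1.250, O 1.000
Multiplying each by 4 gives whole numbers: C 9.01, H 5.00, O 4.00

(C) C9H5O4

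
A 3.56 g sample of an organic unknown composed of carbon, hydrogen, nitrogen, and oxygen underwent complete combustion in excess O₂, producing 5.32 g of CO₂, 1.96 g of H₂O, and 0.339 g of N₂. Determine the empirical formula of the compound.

mol C = 5.32 g CO₂ ÷ 44.009 g/mol = 0.1209 mol
mol H = 2 × 1.96 g H₂O ÷ 18.015 g/mol = 0.2176 mol
mol N = 2 × 0.339 g N₂ ÷ 28.014 g/mol = 0.02420 mol
mass O = 3.56 − (1.452 + 0.2193 + 0.3390) = 1.550 g → mol O = 1.550 ÷ 15.999 = 0.09686 mol
Divide by the smallest (0.02420 mol): C 4.995, H 8.991, N 1.000, O 4.002

C5H9NO4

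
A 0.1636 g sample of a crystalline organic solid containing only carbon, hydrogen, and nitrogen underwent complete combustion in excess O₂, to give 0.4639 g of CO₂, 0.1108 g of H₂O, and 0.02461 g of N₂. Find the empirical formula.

C6H7N

mol C = 0.4639 g CO₂ ÷ 44.009 g/mol = 0.010541 mol
mol H = 2 × 0.1108 g H₂O ÷ 18.015 g/mol = 0.012301 mol
mol N = 2 × 0.02461 g N₂ ÷ 28.014 g/mol = 0.0017570 mol
Divide by the smallest (0.0017570 mol): C 6.000, H 7.001, N 1.000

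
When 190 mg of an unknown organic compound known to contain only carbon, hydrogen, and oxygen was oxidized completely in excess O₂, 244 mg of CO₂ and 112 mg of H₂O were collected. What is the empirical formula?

mol C = 0.244 g CO₂ ÷ 44.009 g/mol = 0.005544 mol
mol H = 2 × 0.112 g H₂O ÷ 18.015 g/mol = 0.01243 mol
mass O = 0.190 − (0.06659 + 0.01253) = 0.1109 g → mol O = 0.1109 ÷ 15.999 = 0.006930 mol
Divide by the smallest (0.005544 mol): C 1.000, H 2.243, O 1.250
Multiplying each by 4 gives whole numbers: C 4.00, H 8.97, O 5.00

C4H9O5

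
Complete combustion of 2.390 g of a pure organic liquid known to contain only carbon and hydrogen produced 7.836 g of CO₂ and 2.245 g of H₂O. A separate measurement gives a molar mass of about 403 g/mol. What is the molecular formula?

mol C = 7.836 g CO₂ ÷ 44.009 g/mol = 0.17805 mol
mol H = 2 × 2.245 g H₂O ÷ 18.015 g/mol = 0.24924 mol
Divide by the smallest (0.17805 mol): C 1.000, H 1.400
Multiplying each by 5 gives whole numbers: C 5.00, H 7.00
Empirical formula: C5H7
Empirical-formula mass = 67.11 g/mol; 403 ÷ 67.11 ≈ 6, so the molecular formula is C30H42.

C30H42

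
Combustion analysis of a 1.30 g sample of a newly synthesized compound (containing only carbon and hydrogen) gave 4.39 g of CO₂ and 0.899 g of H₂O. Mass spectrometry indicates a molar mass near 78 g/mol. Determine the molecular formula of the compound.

C6H6

mol C = 4.39 g CO₂ ÷ 44.009 g/mol = 0.09975 mol
mol H = 2 × 0.899 g H₂O ÷ 18.015 g/mol = 0.09981 mol
Divide by the smallest (0.09975 mol): C 1.000, H 1.001
Empirical formula: CH
Empirical-formula mass = 13.02 g/mol; 78 ÷ 13.02 ≈ 6, so the molecular formula is C6H6.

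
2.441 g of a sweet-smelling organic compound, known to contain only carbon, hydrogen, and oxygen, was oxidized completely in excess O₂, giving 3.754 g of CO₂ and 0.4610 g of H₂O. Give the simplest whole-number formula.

C5H3O5

mol C = 3.754 g CO₂ ÷ 44.009 g/mol = 0.085301 mol
mol H = 2 × 0.4610 g H₂O ÷ 18.015 g/mol = 0.051180 mol
mass O = 2.441 − (1.0245 + 0.051589) = 1.3649 g → mol O = 1.3649 ÷ 15.999 = 0.085309 mol
Divide by the smallest (0.051180 mol): C 1.667, H 1.000, O 1.667
Multiplying each by 3 gives whole numbers: C 5.00, H 3.00, O 5.00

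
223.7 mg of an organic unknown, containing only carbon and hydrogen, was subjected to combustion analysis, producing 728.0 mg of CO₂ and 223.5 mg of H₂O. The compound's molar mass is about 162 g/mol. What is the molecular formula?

C12H18

mol C = 0.7280 g CO₂ ÷ 44.009 g/mol = 0.016542 mol
mol H = 2 × 0.2235 g H₂O ÷ 18.015 g/mol = 0.024813 mol
Divide by the smallest (0.016542 mol): C 1.000, H 1.500
Multiplying each by 2 gives whole numbers: C 2.00, H 3.00
Empirical formula: C2H3
Empirical-formula mass = 27.05 g/mol; 162 ÷ 27.05 ≈ 6, so the molecular formula is C12H18.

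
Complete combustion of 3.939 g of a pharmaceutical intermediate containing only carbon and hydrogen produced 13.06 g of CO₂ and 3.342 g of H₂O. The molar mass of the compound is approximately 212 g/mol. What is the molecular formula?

C16H20

mol C = 13.06 g CO₂ ÷ 44.009 g/mol = 0.29676 mol
mol H = 2 × 3.342 g H₂O ÷ 18.015 g/mol = 0.37102 mol
Divide by the smallest (0.29676 mol): C 1.000, H 1.250
Multiplying each by 4 gives whole numbers: C 4.00, H 5.00
Empirical formula: C4H5
Empirical-formula mass = 53.08 g/mol; 212 ÷ 53.08 ≈ 4, so the molecular formula is C16H20.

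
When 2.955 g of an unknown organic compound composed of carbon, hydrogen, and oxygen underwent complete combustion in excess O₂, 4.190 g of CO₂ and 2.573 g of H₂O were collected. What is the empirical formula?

mol C = 4.190 g CO₂ ÷ 44.009 g/mol = 0.095208 mol
mol H = 2 × 2.573 g H₂O ÷ 18.015 g/mol = 0.28565 mol
mass O = 2.955 − (1.1435 + 0.28794) = 1.5235 g → mol O = 1.5235 ÷ 15.999 = 0.095226 mol
Divide by the smallest (0.095208 mol): C 1.000, H 3.000, O 1.000

CH3O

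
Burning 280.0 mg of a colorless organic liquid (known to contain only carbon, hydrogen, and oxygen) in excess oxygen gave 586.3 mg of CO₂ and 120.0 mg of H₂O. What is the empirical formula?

mol C = 0.5863 g CO₂ ÷ 44.009 g/mol = 0.013322 mol
mol H = 2 × 0.1200 g H₂O ÷ 18.015 g/mol = 0.013322 mol
mass O = 0.2800 − (0.16001 + 0.013429) = 0.10656 g → mol O = 0.10656 ÷ 15.999 = 0.0066603 mol
Divide by the smallest (0.0066603 mol): C 2.000, H 2.000, O 1.000

C2H2O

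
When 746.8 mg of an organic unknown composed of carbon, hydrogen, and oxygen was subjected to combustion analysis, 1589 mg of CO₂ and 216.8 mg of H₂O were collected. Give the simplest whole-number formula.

C6H4O3

mol C = 1.589 g CO₂ ÷ 44.009 g/mol = 0.036106 mol
mol H = 2 × 0.2168 g H₂O ÷ 18.015 g/mol = 0.024069 mol
mass O = 0.7468 − (0.43367 + 0.024261) = 0.28887 g → mol O = 0.28887 ÷ 15.999 = 0.018055 mol
Divide by the smallest (0.018055 mol): C 2.000, H 1.333, O 1.000
Multiplying each by 3 gives whole numbers: C 6.00, H 4.00, O 3.00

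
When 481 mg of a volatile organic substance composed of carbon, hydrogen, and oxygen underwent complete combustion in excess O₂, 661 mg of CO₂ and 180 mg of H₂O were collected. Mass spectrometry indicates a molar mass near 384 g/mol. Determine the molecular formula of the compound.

mol C = 0.661 g CO₂ ÷ 44.009 g/mol = 0.01502 mol
mol H = 2 × 0.180 g H₂O ÷ 18.015 g/mol = 0.01998 mol
mass O = 0.481 − (0.1804 + 0.02014) = 0.2805 g → mol O = 0.2805 ÷ 15.999 = 0.01753 mol
Divide by the smallest (0.01502 mol): C 1.000, H 1.330, O 1.167
Multiplying each by 6 gives whole numbers: C 6.00, H 7.98, O 7.00
Empirical formula: C6H8O7
Empirical-formula mass = 192.12 g/mol; 384 ÷ 192.12 ≈ 2, so the molecular formula is C12H16O14.

C12H16O14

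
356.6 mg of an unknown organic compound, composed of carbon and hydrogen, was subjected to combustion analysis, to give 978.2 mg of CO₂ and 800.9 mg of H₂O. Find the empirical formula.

CH4

mol C = 0.9782 g CO₂ ÷ 44.009 g/mol = 0.022227 mol
mol H = 2 × 0.8009 g H₂O ÷ 18.015 g/mol = 0.088915 mol
Divide by the smallest (0.022227 mol): C 1.000, H 4.000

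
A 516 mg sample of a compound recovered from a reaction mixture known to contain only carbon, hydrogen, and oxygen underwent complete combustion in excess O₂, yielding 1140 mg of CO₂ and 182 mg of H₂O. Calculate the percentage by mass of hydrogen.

mol C = 1.14 g CO₂ ÷ 44.009 g/mol = 0.02590 mol
mol H = 2 × 0.182 g H₂O ÷ 18.015 g/mol = 0.02021 mol
mass O = 0.516 − (0.3111 + 0.02037) = 0.1845 g → mol O = 0.1845 ÷ 15.999 = 0.01153 mol
mass % H = 0.02037 g ÷ 0.516 g × 100%

3.9%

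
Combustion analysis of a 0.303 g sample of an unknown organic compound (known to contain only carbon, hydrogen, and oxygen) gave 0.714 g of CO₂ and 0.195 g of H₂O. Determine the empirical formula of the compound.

C3H4O

mol C = 0.714 g CO₂ ÷ 44.009 g/mol = 0.01622 mol
mol H = 2 × 0.195 g H₂O ÷ 18.015 g/mol = 0.02165 mol
mass O = 0.303 − (0.1949 + 0.02182) = 0.08631 g → mol O = 0.08631 ÷ 15.999 = 0.005395 mol
Divide by the smallest (0.005395 mol): C 3.007, H 4.013, O 1.000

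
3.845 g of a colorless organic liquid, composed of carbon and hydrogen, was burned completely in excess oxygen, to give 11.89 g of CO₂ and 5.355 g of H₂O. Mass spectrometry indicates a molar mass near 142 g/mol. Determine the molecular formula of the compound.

mol C = 11.89 g CO₂ ÷ 44.009 g/mol = 0.27017 mol
mol H = 2 × 5.355 g H₂O ÷ 18.015 g/mol = 0.59450 mol
Divide by the smallest (0.27017 mol): C 1.000, H 2.200
Multiplying each by 5 gives whole numbers: C 5.00, H 11.00
Empirical formula: C5H11
Empirical-formula mass = 71.14 g/mol; 142 ÷ 71.14 ≈ 2, so the molecular formula is C10H22.

C10H22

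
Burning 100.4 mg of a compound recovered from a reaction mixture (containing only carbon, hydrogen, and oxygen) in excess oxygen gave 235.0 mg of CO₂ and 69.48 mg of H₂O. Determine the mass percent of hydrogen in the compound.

7.74%

mol C = 0.2350 g CO₂ ÷ 44.009 g/mol = 0.0053398 mol
mol H = 2 × 0.06948 g H₂O ÷ 18.015 g/mol = 0.0077136 mol
mass O = 0.1004 − (0.064137 + 0.0077753) = 0.028488 g → mol O = 0.028488 ÷ 15.999 = 0.0017806 mol
mass % H = 0.0077753 g ÷ 0.1004 g × 100%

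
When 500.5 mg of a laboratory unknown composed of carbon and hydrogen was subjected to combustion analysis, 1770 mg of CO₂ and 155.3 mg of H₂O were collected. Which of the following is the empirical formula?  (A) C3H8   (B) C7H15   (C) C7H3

mol C = 1.770 g CO₂ ÷ 44.009 g/mol = 0.040219 mol
mol H = 2 × 0.1553 g H₂O ÷ 18.015 g/mol = 0.017241 mol
Divide by the smallest (0.017241 mol): C 2.333, H 1.000
Multiplying each by 3 gives whole numbers: C 7.00, H 3.00

(C) C7H3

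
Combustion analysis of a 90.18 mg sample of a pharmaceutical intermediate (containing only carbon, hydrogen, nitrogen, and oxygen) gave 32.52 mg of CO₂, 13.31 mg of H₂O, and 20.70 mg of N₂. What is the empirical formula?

CH2N2O5

mol C = 0.03252 g CO₂ ÷ 44.009 g/mol = 0.00073894 mol
mol H = 2 × 0.01331 g H₂O ÷ 18.015 g/mol = 0.0014777 mol
mol N = 2 × 0.02070 g N₂ ÷ 28.014 g/mol = 0.0014778 mol
mass O = 0.09018 − (0.0088754 + 0.0014895 + 0.020700) = 0.059115 g → mol O = 0.059115 ÷ 15.999 = 0.0036949 mol
Divide by the smallest (0.00073894 mol): C 1.000, H 2.000, N 2.000, O 5.000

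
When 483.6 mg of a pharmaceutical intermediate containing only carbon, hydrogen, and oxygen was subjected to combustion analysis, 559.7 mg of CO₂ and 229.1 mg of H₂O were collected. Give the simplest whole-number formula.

C2H4O3

mol C = 0.5597 g CO₂ ÷ 44.009 g/mol = 0.012718 mol
mol H = 2 × 0.2291 g H₂O ÷ 18.015 g/mol = 0.025434 mol
mass O = 0.4836 − (0.15275 + 0.025638) = 0.30521 g → mol O = 0.30521 ÷ 15.999 = 0.019077 mol
Divide by the smallest (0.012718 mol): C 1.000, H 2.000, O 1.500
Multiplying each by 2 gives whole numbers: C 2.00, H 4.00, O 3.00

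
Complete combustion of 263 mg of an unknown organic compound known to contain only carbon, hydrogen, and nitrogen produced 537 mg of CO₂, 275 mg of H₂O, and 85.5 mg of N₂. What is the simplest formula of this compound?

mol C = 0.537 g CO₂ ÷ 44.009 g/mol = 0.01220 mol
mol H = 2 × 0.275 g H₂O ÷ 18.015 g/mol = 0.03053 mol
mol N = 2 × 0.0855 g N₂ ÷ 28.014 g/mol = 0.006104 mol
Divide by the smallest (0.006104 mol): C 1.999, H 5.002, N 1.000

C2H5N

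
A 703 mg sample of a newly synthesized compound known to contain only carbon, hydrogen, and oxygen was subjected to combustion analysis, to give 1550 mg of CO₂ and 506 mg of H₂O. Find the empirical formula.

C5H8O2

mol C = 1.55 g CO₂ ÷ 44.009 g/mol = 0.03522 mol
mol H = 2 × 0.506 g H₂O ÷ 18.015 g/mol = 0.05618 mol
mass O = 0.703 − (0.4230 + 0.05662) = 0.2233 g → mol O = 0.2233 ÷ 15.999 = 0.01396 mol
Divide by the smallest (0.01396 mol): C 2.523, H 4.024, O 1.000
Multiplying each by 2 gives whole numbers: C 5.05, H 8.05, O 2.00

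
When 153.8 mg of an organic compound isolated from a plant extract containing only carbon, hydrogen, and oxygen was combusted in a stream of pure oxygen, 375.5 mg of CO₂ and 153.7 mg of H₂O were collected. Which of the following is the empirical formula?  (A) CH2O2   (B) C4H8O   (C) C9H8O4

mol C = 0.3755 g CO₂ ÷ 44.009 g/mol = 0.0085323 mol
mol H = 2 × 0.1537 g H₂O ÷ 18.015 g/mol = 0.017064 mol
mass O = 0.1538 − (0.10248 + 0.017200) = 0.034118 g → mol O = 0.034118 ÷ 15.999 = 0.0021325 mol
Divide by the smallest (0.0021325 mol): C 4.001, H 8.002, O 1.000

(B) C4H8O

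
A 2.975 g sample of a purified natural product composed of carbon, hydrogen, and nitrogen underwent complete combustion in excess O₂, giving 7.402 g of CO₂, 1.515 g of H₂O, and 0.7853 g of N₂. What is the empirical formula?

mol C = 7.402 g CO₂ ÷ 44.009 g/mol = 0.16819 mol
mol H = 2 × 1.515 g H₂O ÷ 18.015 g/mol = 0.16819 mol
mol N = 2 × 0.7853 g N₂ ÷ 28.014 g/mol = 0.056065 mol
Divide by the smallest (0.056065 mol): C 3.000, H 3.000, N 1.000

C3H3N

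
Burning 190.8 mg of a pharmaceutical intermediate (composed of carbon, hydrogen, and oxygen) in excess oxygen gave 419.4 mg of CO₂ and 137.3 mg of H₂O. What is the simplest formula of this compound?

C5H8O2

mol C = 0.4194 g CO₂ ÷ 44.009 g/mol = 0.0095299 mol
mol H = 2 × 0.1373 g H₂O ÷ 18.015 g/mol = 0.015243 mol
mass O = 0.1908 − (0.11446 + 0.015365) = 0.060972 g → mol O = 0.060972 ÷ 15.999 = 0.0038110 mol
Divide by the smallest (0.0038110 mol): C 2.501, H 4.000, O 1.000
Multiplying each by 2 gives whole numbers: C 5.00, H 8.00, O 2.00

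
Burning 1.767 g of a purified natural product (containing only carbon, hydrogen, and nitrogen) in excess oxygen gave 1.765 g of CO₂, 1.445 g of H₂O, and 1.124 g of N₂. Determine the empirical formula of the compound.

CH4N2

mol C = 1.765 g CO₂ ÷ 44.009 g/mol = 0.040105 mol
mol H = 2 × 1.445 g H₂O ÷ 18.015 g/mol = 0.16042 mol
mol N = 2 × 1.124 g N₂ ÷ 28.014 g/mol = 0.080246 mol
Divide by the smallest (0.040105 mol): C 1.000, H 4.000, N 2.001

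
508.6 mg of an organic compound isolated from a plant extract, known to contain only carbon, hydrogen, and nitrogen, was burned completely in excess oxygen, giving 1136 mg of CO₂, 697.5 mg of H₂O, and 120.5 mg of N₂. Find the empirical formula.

C3H9N

mol C = 1.136 g CO₂ ÷ 44.009 g/mol = 0.025813 mol
mol H = 2 × 0.6975 g H₂O ÷ 18.015 g/mol = 0.077435 mol
mol N = 2 × 0.1205 g N₂ ÷ 28.014 g/mol = 0.0086028 mol
Divide by the smallest (0.0086028 mol): C 3.001, H 9.001, N 1.000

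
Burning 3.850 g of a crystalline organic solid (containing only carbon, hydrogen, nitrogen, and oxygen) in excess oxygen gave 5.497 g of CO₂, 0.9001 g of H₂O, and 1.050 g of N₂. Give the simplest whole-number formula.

C5H4N3O3

mol C = 5.497 g CO₂ ÷ 44.009 g/mol = 0.12491 mol
mol H = 2 × 0.9001 g H₂O ÷ 18.015 g/mol = 0.099928 mol
mol N = 2 × 1.050 g N₂ ÷ 28.014 g/mol = 0.074963 mol
mass O = 3.850 − (1.5002 + 0.10073 + 1.0500) = 1.1990 g → mol O = 1.1990 ÷ 15.999 = 0.074944 mol
Divide by the smallest (0.074944 mol): C 1.667, H 1.333, N 1.000, O 1.000
Multiplying each by 3 gives whole numbers: C 5.00, H 4.00, N 3.00, O 3.00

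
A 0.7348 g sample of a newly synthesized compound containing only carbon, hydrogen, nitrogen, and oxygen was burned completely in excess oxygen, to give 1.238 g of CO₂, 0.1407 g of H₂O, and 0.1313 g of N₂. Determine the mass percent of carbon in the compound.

45.98%

mol C = 1.238 g CO₂ ÷ 44.009 g/mol = 0.028131 mol
mol H = 2 × 0.1407 g H₂O ÷ 18.015 g/mol = 0.015620 mol
mol N = 2 × 0.1313 g N₂ ÷ 28.014 g/mol = 0.0093739 mol
mass O = 0.7348 − (0.33788 + 0.015745 + 0.13130) = 0.24988 g → mol O = 0.24988 ÷ 15.999 = 0.015618 mol
mass % C = 0.33788 g ÷ 0.7348 g × 100%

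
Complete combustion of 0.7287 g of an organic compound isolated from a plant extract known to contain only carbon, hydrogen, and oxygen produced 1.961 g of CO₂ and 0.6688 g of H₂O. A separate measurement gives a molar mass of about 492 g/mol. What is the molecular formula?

mol C = 1.961 g CO₂ ÷ 44.009 g/mol = 0.044559 mol
mol H = 2 × 0.6688 g H₂O ÷ 18.015 g/mol = 0.074249 mol
mass O = 0.7287 − (0.53520 + 0.074843) = 0.11866 g → mol O = 0.11866 ÷ 15.999 = 0.0074166 mol
Divide by the smallest (0.0074166 mol): C 6.008, H 10.011, O 1.000
Empirical formula: C6H10O
Empirical-formula mass = 98.15 g/mol; 492 ÷ 98.15 ≈ 5, so the molecular formula is C30H50O5.

C30H50O5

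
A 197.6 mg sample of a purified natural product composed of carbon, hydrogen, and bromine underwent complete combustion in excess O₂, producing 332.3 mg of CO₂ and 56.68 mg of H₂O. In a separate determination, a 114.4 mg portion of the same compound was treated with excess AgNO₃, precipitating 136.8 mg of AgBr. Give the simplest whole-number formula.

C6H5Br

mol C = 0.3323 g CO₂ ÷ 44.009 g/mol = 0.0075507 mol
mol H = 2 × 0.05668 g H₂O ÷ 18.015 g/mol = 0.0062925 mol
From the AgBr data: mol Br per gram of compound = (0.1368 ÷ 187.772) ÷ 0.1144 = 0.0063684 mol/g, so in the 0.1976 g combustion sample mol Br = 0.0012584 mol
Divide by the smallest (0.0012584 mol): C 6.000, H 5.000, Br 1.000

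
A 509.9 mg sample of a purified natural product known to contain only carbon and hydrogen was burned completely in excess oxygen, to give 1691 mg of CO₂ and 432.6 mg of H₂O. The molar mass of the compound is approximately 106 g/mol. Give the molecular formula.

C8H10

mol C = 1.691 g CO₂ ÷ 44.009 g/mol = 0.038424 mol
mol H = 2 × 0.4326 g H₂O ÷ 18.015 g/mol = 0.048027 mol
Divide by the smallest (0.038424 mol): C 1.000, H 1.250
Multiplying each by 4 gives whole numbers: C 4.00, H 5.00
Empirical formula: C4H5
Empirical-formula mass = 53.08 g/mol; 106 ÷ 53.08 ≈ 2, so the molecular formula is C8H10.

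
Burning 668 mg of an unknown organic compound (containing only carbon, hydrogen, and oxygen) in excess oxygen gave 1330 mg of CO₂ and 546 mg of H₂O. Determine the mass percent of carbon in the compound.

54.3%

mol C = 1.33 g CO₂ ÷ 44.009 g/mol = 0.03022 mol
mol H = 2 × 0.546 g H₂O ÷ 18.015 g/mol = 0.06062 mol
mass O = 0.668 − (0.3630 + 0.06110) = 0.2439 g → mol O = 0.2439 ÷ 15.999 = 0.01525 mol
mass % C = 0.3630 g ÷ 0.668 g × 100%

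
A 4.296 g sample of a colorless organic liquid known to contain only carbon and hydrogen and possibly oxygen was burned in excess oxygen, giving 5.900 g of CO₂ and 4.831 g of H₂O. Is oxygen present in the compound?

mol C = 5.900 g CO₂ ÷ 44.009 g/mol = 0.13406 mol
mol H = 2 × 4.831 g H₂O ÷ 18.015 g/mol = 0.53633 mol
C and H account for only 2.1509 g of the 4.296 g sample; the remaining 2.1451 g must be oxygen.

yes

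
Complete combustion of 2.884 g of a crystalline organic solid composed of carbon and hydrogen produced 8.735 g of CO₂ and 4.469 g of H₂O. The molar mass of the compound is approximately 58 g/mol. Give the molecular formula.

mol C = 8.735 g CO₂ ÷ 44.009 g/mol = 0.19848 mol
mol H = 2 × 4.469 g H₂O ÷ 18.015 g/mol = 0.49614 mol
Divide by the smallest (0.19848 mol): C 1.000, H 2.500
Multiplying each by 2 gives whole numbers: C 2.00, H 5.00
Empirical formula: C2H5
Empirical-formula mass = 29.06 g/mol; 58 ÷ 29.06 ≈ 2, so the molecular formula is C4H10.

C4H10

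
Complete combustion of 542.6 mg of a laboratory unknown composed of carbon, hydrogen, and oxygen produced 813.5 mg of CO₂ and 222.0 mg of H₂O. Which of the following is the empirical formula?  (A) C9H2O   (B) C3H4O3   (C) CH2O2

(B) C3H4O3

mol C = 0.8135 g CO₂ ÷ 44.009 g/mol = 0.018485 mol
mol H = 2 × 0.2220 g H₂O ÷ 18.015 g/mol = 0.024646 mol
mass O = 0.5426 − (0.22202 + 0.024843) = 0.29574 g → mol O = 0.29574 ÷ 15.999 = 0.018485 mol
Divide by the smallest (0.018485 mol): C 1.000, H 1.333, O 1.000
Multiplying each by 3 gives whole numbers: C 3.00, H 4.00, O 3.00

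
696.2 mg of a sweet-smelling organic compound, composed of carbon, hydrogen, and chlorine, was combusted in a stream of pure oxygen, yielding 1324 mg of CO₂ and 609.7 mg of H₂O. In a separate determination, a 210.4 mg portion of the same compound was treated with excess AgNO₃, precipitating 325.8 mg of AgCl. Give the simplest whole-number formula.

mol C = 1.324 g CO₂ ÷ 44.009 g/mol = 0.030085 mol
mol H = 2 × 0.6097 g H₂O ÷ 18.015 g/mol = 0.067688 mol
From the AgCl data: mol Cl per gram of compound = (0.3258 ÷ 143.318) ÷ 0.2104 = 0.010804 mol/g, so in the 0.6962 g combustion sample mol Cl = 0.0075221 mol
Divide by the smallest (0.0075221 mol): C 4.000, H 8.999, Cl 1.000

C4H9Cl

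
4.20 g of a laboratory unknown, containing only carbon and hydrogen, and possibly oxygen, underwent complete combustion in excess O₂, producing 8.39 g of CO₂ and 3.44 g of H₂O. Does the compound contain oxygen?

mol C = 8.39 g CO₂ ÷ 44.009 g/mol = 0.1906 mol
mol H = 2 × 3.44 g H₂O ÷ 18.015 g/mol = 0.3819 mol
C and H account for only 2.675 g of the 4.20 g sample; the remaining 1.525 g must be oxygen.

yes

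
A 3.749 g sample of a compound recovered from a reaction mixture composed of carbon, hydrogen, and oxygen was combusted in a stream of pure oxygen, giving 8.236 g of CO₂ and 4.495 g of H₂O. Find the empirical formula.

mol C = 8.236 g CO₂ ÷ 44.009 g/mol = 0.18714 mol
mol H = 2 × 4.495 g H₂O ÷ 18.015 g/mol = 0.49903 mol
mass O = 3.749 − (2.2478 + 0.50302) = 0.99820 g → mol O = 0.99820 ÷ 15.999 = 0.062391 mol
Divide by the smallest (0.062391 mol): C 3.000, H 7.998, O 1.000

C3H8O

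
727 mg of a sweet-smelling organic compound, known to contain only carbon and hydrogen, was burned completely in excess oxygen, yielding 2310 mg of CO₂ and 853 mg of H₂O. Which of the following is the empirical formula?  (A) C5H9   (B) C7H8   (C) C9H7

(A) C5H9

mol C = 2.31 g CO₂ ÷ 44.009 g/mol = 0.05249 mol
mol H = 2 × 0.853 g H₂O ÷ 18.015 g/mol = 0.09470 mol
Divide by the smallest (0.05249 mol): C 1.000, H 1.804
Multiplying each by 5 gives whole numbers: C 5.00, H 9.02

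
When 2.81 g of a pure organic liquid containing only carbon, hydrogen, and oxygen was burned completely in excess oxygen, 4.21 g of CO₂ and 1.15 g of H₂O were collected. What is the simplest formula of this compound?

C3H4O3

mol C = 4.21 g CO₂ ÷ 44.009 g/mol = 0.09566 mol
mol H = 2 × 1.15 g H₂O ÷ 18.015 g/mol = 0.1277 mol
mass O = 2.81 − (1.149 + 0.1287) = 1.532 g → mol O = 1.532 ÷ 15.999 = 0.09578 mol
Divide by the smallest (0.09566 mol): C 1.000, H 1.335, O 1.001
Multiplying each by 3 gives whole numbers: C 3.00, H 4.00, O 3.00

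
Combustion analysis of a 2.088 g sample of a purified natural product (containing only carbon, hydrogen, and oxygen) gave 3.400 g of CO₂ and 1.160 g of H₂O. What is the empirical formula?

C6H10O5

mol C = 3.400 g CO₂ ÷ 44.009 g/mol = 0.077257 mol
mol H = 2 × 1.160 g H₂O ÷ 18.015 g/mol = 0.12878 mol
mass O = 2.088 − (0.92793 + 0.12981) = 1.0303 g → mol O = 1.0303 ÷ 15.999 = 0.064395 mol
Divide by the smallest (0.064395 mol): C 1.200, H 2.000, O 1.000
Multiplying each by 5 gives whole numbers: C 6.00, H 10.00, O 5.00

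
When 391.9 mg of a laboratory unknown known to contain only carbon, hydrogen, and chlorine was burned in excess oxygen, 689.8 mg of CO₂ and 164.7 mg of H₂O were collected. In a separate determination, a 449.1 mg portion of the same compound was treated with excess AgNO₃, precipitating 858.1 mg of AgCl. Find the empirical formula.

C6H7Cl2

mol C = 0.6898 g CO₂ ÷ 44.009 g/mol = 0.015674 mol
mol H = 2 × 0.1647 g H₂O ÷ 18.015 g/mol = 0.018285 mol
From the AgCl data: mol Cl per gram of compound = (0.8581 ÷ 143.318) ÷ 0.4491 = 0.013332 mol/g, so in the 0.3919 g combustion sample mol Cl = 0.0052248 mol
Divide by the smallest (0.0052248 mol): C 3.000, H 3.500, Cl 1.000
Multiplying each by 2 gives whole numbers: C 6.00, H 7.00, Cl 2.00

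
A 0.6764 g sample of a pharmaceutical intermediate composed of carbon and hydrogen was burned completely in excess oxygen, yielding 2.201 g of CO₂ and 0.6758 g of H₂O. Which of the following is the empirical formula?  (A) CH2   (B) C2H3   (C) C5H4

(B) C2H3

mol C = 2.201 g CO₂ ÷ 44.009 g/mol = 0.050012 mol
mol H = 2 × 0.6758 g H₂O ÷ 18.015 g/mol = 0.075026 mol
Divide by the smallest (0.050012 mol): C 1.000, H 1.500
Multiplying each by 2 gives whole numbers: C 2.00, H 3.00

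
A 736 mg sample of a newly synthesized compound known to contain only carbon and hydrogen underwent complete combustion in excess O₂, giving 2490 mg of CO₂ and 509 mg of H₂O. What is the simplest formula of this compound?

mol C = 2.49 g CO₂ ÷ 44.009 g/mol = 0.05658 mol
mol H = 2 × 0.509 g H₂O ÷ 18.015 g/mol = 0.05651 mol
Divide by the smallest (0.05651 mol): C 1.001, H 1.000

CH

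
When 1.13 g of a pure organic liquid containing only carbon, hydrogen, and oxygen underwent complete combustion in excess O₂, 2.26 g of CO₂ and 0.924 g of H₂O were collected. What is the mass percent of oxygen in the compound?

36.3%

mol C = 2.26 g CO₂ ÷ 44.009 g/mol = 0.05135 mol
mol H = 2 × 0.924 g H₂O ÷ 18.015 g/mol = 0.1026 mol
mass O = 1.13 − (0.6168 + 0.1034) = 0.4098 g → mol O = 0.4098 ÷ 15.999 = 0.02561 mol
mass % O = 0.4098 g ÷ 1.13 g × 100%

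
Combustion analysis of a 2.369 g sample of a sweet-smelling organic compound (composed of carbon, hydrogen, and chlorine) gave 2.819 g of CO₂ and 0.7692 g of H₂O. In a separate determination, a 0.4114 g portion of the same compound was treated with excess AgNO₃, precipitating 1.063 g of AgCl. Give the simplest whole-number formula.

mol C = 2.819 g CO₂ ÷ 44.009 g/mol = 0.064055 mol
mol H = 2 × 0.7692 g H₂O ÷ 18.015 g/mol = 0.085396 mol
From the AgCl data: mol Cl per gram of compound = (1.063 ÷ 143.318) ÷ 0.4114 = 0.018029 mol/g, so in the 2.369 g combustion sample mol Cl = 0.042710 mol
Divide by the smallest (0.042710 mol): C 1.500, H 1.999, Cl 1.000
Multiplying each by 2 gives whole numbers: C 3.00, H 4.00, Cl 2.00

C3H4Cl2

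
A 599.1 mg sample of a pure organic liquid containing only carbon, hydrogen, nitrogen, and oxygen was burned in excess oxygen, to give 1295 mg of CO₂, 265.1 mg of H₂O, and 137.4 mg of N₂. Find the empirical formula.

mol C = 1.295 g CO₂ ÷ 44.009 g/mol = 0.029426 mol
mol H = 2 × 0.2651 g H₂O ÷ 18.015 g/mol = 0.029431 mol
mol N = 2 × 0.1374 g N₂ ÷ 28.014 g/mol = 0.0098094 mol
mass O = 0.5991 − (0.35343 + 0.029666 + 0.13740) = 0.078600 g → mol O = 0.078600 ÷ 15.999 = 0.0049128 mol
Divide by the smallest (0.0049128 mol): C 5.990, H 5.991, N 1.997, O 1.000

C6H6N2O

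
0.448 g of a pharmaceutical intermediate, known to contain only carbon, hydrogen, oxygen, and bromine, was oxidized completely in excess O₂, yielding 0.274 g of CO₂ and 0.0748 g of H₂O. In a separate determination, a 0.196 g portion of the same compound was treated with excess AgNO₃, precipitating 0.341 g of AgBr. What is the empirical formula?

mol C = 0.274 g CO₂ ÷ 44.009 g/mol = 0.006226 mol
mol H = 2 × 0.0748 g H₂O ÷ 18.015 g/mol = 0.008304 mol
From the AgBr data: mol Br per gram of compound = (0.341 ÷ 187.772) ÷ 0.196 = 0.009265 mol/g, so in the 0.448 g combustion sample mol Br = 0.004151 mol
mass O = 0.448 − (0.07478 + 0.008371 + 0.3317) = 0.03317 g → mol O = 0.03317 ÷ 15.999 = 0.002073 mol
Divide by the smallest (0.002073 mol): C 3.003, H 4.005, Br 2.002, O 1.000

C3H4Br2O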